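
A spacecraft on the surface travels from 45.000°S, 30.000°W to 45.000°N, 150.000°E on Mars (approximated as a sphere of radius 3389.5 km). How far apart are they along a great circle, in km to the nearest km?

10648 km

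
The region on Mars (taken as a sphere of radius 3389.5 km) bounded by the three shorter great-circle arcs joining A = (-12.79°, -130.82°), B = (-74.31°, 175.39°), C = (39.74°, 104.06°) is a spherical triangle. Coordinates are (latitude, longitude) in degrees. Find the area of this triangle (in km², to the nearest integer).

Side lengths (central angles): a = 2.1519, b = 2.1809, c = 1.1929 rad; semiperimeter s = 2.7628.
By l'Huilier's theorem, tan(E/4) = √[tan(s/2) tan((s−a)/2) tan((s−b)/2) tan((s−c)/2)], giving spherical excess E = 2.4473 rad.
Area = E·R² = 2.4473 × (3389.5)² ≈ 28116263 km².

28116263 km²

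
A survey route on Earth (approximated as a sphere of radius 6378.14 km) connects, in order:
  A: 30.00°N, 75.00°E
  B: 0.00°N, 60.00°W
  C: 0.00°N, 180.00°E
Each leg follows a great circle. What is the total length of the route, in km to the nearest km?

Leg A→B: central angle 2.2299 rad, distance 14222.3 km.
Leg B→C: central angle 2.0944 rad, distance 13358.3 km.
Total: 14222.3 + 13358.3 ≈ 27581 km.

27581 km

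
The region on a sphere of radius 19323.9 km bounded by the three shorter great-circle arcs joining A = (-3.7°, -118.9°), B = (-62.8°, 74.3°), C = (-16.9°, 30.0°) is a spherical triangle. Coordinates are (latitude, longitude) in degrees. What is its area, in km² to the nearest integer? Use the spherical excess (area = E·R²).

673755921 km²

Side lengths (central angles): a = 0.9624, b = 2.4961, c = 1.9678 rad; semiperimeter s = 2.7132.
By l'Huilier's theorem, tan(E/4) = √[tan(s/2) tan((s−a)/2) tan((s−b)/2) tan((s−c)/2)], giving spherical excess E = 1.8043 rad.
Area = E·R² = 1.8043 × (19323.9)² ≈ 673755921 km².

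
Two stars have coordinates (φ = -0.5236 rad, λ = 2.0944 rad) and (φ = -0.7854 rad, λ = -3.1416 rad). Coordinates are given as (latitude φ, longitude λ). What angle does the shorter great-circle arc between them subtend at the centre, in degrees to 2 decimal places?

48.72°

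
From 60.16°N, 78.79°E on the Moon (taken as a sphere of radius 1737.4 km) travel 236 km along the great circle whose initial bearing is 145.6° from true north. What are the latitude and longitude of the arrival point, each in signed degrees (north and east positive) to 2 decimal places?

Angular distance δ = d/R = 236/1737.4 = 0.13584 rad; initial bearing θ = 2.5412 rad.
sin φ₂ = sin φ₁ cos δ + cos φ₁ sin δ cos θ = (0.8674)(0.9908) + (0.4976)(0.1354)(-0.8251) = 0.8038, so φ₂ = 53.50°.
Δλ = atan2(sin θ sin δ cos φ₁, cos δ − sin φ₁ sin φ₂) = atan2(0.0381, 0.2935) = 7.389°.
λ₂ = 78.790° + 7.389° = 86.18°.

53.50°, 86.18°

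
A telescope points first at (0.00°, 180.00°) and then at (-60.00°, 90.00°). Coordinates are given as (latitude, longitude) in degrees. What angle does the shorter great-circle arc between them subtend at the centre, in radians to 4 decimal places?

Let φ₁ = 0.0000 rad, φ₂ = -1.0472 rad, and Δλ = -1.5708 rad.
Haversine: a = sin²(Δφ/2) + cos φ₁ cos φ₂ sin²(Δλ/2) = 0.2500 + (1.0000)(0.5000)(0.5000) = 0.50000.
Central angle c = 2·arcsin(√a) = 1.57080 rad.
So the angular separation is 1.5708 rad.

1.5708 rad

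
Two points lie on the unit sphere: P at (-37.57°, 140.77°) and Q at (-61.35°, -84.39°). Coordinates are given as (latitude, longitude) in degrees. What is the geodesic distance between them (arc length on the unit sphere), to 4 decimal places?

1.3004

Let φ₁ = -0.6557 rad, φ₂ = -1.0708 rad, and Δλ = 2.3534 rad.
cos c = sin φ₁ sin φ₂ + cos φ₁ cos φ₂ cos Δλ = (-0.6097)(-0.8776) + (0.7926)(0.4795)(-0.7051) = 0.26711,
so c = arccos(0.26711) = 1.30040 rad.
On the unit sphere the arc length equals the central angle: 1.3004.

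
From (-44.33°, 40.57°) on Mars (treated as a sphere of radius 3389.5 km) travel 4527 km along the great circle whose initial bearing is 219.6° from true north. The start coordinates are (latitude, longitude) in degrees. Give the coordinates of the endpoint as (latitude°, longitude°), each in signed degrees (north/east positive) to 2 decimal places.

-44.33°, -79.36°

Angular distance δ = d/R = 4527/3389.5 = 1.33560 rad; initial bearing θ = 3.8327 rad.
sin φ₂ = sin φ₁ cos δ + cos φ₁ sin δ cos θ = (-0.6988)(0.2330) + (0.7153)(0.9725)(-0.7705) = -0.6988, so φ₂ = -44.33°.
Δλ = atan2(sin θ sin δ cos φ₁, cos δ − sin φ₁ sin φ₂) = atan2(-0.4434, -0.2553) = -119.932°.
λ₂ = 40.570° − 119.932° = -79.36°.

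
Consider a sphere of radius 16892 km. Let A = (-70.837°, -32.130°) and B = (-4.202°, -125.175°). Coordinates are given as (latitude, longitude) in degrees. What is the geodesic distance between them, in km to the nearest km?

25658 km

In radians: φ₁ = -1.2363, φ₂ = -0.0733, Δλ = -93.045° = -1.6239 rad.
cos c = sin φ₁ sin φ₂ + cos φ₁ cos φ₂ cos Δλ = (-0.9446)(-0.0733) + (0.3283)(0.9973)(-0.0531) = 0.05182,
so c = arccos(0.05182) = 1.51895 rad.
Distance = R·c = 16892 × 1.5190 ≈ 25658 km.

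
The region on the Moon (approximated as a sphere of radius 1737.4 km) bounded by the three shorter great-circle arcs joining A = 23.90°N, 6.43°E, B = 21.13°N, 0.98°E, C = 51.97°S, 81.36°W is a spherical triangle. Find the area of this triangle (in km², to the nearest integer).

145621 km²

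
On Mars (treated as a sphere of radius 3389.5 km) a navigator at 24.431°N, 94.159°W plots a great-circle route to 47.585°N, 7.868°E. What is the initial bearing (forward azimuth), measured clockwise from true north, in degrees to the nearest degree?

42°

Δλ = 102.027° = 1.7807 rad.
y = sin Δλ · cos φ₂ = (0.9780)(0.6745) = 0.6597
x = cos φ₁ sin φ₂ − sin φ₁ cos φ₂ cos Δλ = (0.9105)(0.7383) − (0.4136)(0.6745)(-0.2084) = 0.7303
θ = atan2(y, x) = 42.09°, so the bearing is 42°.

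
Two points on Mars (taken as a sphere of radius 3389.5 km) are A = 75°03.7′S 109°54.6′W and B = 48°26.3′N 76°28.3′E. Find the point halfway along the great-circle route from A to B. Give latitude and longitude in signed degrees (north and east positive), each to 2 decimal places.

Central angle δ = 2.6746 rad. Interpolating on the sphere with fraction f = 0.5:
P = [sin((1−f)δ)·A + sin(fδ)·B] / sin δ = 2.1608·A + 2.1608·B in Cartesian coordinates,
giving P = (0.1457, 0.8700, -0.4710), i.e. latitude -28.10°, longitude 80.50°.

-28.10°, 80.50°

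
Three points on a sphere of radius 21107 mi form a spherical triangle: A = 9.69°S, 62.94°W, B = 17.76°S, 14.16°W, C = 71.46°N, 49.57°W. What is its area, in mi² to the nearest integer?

Side lengths (central angles): a = 1.6132, b = 1.4249, c = 0.8367 rad; semiperimeter s = 1.9374.
By l'Huilier's theorem, tan(E/4) = √[tan(s/2) tan((s−a)/2) tan((s−b)/2) tan((s−c)/2)], giving spherical excess E = 0.7726 rad.
Area = E·R² = 0.7726 × (21107)² ≈ 344202970 mi².

344202970 mi²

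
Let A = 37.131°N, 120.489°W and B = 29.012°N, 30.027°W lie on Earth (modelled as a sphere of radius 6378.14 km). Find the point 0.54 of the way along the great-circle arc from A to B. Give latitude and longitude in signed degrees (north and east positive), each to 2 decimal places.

The central angle between A and B is δ = 1.2796 rad.
With f = 0.54, the slerp weights are sin((1−f)δ)/sin δ = 0.5796 and sin(fδ)/sin δ = 0.6653.
Weighted sum of the unit vectors: (0.5796)·(-0.4045,-0.6870,0.6036) + (0.6653)·(0.7571,-0.4376,0.4850) = (0.2693, -0.6893, 0.6725).
Converting back: φ = atan2(z, √(x²+y²)) = 42.26°, λ = atan2(y, x) = -68.66°.

42.26°, -68.66°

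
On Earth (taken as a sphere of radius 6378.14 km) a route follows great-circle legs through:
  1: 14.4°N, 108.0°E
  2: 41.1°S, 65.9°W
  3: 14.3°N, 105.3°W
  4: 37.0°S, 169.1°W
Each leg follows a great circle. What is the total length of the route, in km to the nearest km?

33168 km

Leg 1→2: central angle 2.6665 rad, distance 17007.1 km.
Leg 2→3: central angle 1.1572 rad, distance 7380.9 km.
Leg 3→4: central angle 1.3765 rad, distance 8779.8 km.
Total: 17007.1 + 7380.9 + 8779.8 ≈ 33168 km.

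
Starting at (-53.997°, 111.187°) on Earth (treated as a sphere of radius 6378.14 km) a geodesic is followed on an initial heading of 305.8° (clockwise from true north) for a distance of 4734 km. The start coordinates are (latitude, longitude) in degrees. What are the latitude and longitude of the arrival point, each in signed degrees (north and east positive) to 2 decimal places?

Angular distance δ = d/R = 4734/6378.14 = 0.74222 rad; initial bearing θ = 5.3372 rad.
sin φ₂ = sin φ₁ cos δ + cos φ₁ sin δ cos θ = (-0.8090)(0.7370) + (0.5878)(0.6759)(0.5850) = -0.3638, so φ₂ = -21.33°.
Δλ = atan2(sin θ sin δ cos φ₁, cos δ − sin φ₁ sin φ₂) = atan2(-0.3223, 0.4427) = -36.054°.
λ₂ = 111.187° − 36.054° = 75.13°.

-21.33°, 75.13°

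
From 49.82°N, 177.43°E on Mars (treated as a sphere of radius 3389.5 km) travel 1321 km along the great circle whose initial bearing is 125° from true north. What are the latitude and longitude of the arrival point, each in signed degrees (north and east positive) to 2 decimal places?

34.48°, -160.39°

Angular distance δ = d/R = 1321/3389.5 = 0.38973 rad; initial bearing θ = 2.1817 rad.
sin φ₂ = sin φ₁ cos δ + cos φ₁ sin δ cos θ = (0.7640)(0.9250) + (0.6452)(0.3799)(-0.5736) = 0.5661, so φ₂ = 34.48°.
Δλ = atan2(sin θ sin δ cos φ₁, cos δ − sin φ₁ sin φ₂) = atan2(0.2008, 0.4925) = 22.183°.
λ₂ = 177.430° + 22.183° = 199.61° → -160.39° after wrapping to (−180°, 180°].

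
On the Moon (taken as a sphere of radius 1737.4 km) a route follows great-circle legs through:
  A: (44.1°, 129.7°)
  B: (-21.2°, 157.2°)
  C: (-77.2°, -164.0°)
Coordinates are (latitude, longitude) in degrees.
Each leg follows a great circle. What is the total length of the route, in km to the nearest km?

3914 km

Leg A→B: central angle 1.2215 rad, distance 2122.3 km.
Leg B→C: central angle 1.0314 rad, distance 1792.0 km.
Total: 2122.3 + 1792.0 ≈ 3914 km.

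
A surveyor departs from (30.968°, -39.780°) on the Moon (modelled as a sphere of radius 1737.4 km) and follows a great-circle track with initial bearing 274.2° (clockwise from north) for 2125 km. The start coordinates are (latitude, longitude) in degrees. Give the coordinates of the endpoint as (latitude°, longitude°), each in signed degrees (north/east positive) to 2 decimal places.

13.55°, -114.47°

Angular distance δ = d/R = 2125/1737.4 = 1.22309 rad; initial bearing θ = 4.7857 rad.
sin φ₂ = sin φ₁ cos δ + cos φ₁ sin δ cos θ = (0.5146)(0.3407) + (0.8575)(0.9402)(0.0732) = 0.2344, so φ₂ = 13.55°.
Δλ = atan2(sin θ sin δ cos φ₁, cos δ − sin φ₁ sin φ₂) = atan2(-0.8040, 0.2201) = -74.687°.
λ₂ = -39.780° − 74.687° = -114.47°.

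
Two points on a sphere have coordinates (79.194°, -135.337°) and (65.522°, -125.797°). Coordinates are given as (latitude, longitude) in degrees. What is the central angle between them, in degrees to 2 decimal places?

13.93°

Let φ₁ = 1.3822 rad, φ₂ = 1.1436 rad, and Δλ = 0.1665 rad.
Haversine: a = sin²(Δφ/2) + cos φ₁ cos φ₂ sin²(Δλ/2) = 0.0142 + (0.1875)(0.4143)(0.0069) = 0.01470.
Central angle c = 2·arcsin(√a) = 0.24313 rad.
So the angular separation is 13.93°.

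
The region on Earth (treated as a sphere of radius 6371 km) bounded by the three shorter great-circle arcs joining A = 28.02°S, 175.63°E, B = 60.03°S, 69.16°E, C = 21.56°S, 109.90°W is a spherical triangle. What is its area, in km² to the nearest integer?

Side lengths (central angles): a = 1.7175, b = 1.1675, c = 1.2850 rad; semiperimeter s = 2.0850.
By l'Huilier's theorem, tan(E/4) = √[tan(s/2) tan((s−a)/2) tan((s−b)/2) tan((s−c)/2)], giving spherical excess E = 1.0094 rad.
Area = E·R² = 1.0094 × (6371)² ≈ 40973074 km².

40973074 km²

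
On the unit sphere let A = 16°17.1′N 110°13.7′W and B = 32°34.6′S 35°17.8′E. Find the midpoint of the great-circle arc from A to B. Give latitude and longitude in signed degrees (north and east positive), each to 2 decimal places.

The central angle between A and B is δ = 2.5284 rad.
With f = 0.5, the slerp weights are sin((1−f)δ)/sin δ = 1.6565 and sin(fδ)/sin δ = 1.6565.
Weighted sum of the unit vectors: (1.6565)·(-0.3319,-0.9007,0.2804) + (1.6565)·(0.6878,0.4869,-0.5384) = (0.5895, -0.6854, -0.4274).
Converting back: φ = atan2(z, √(x²+y²)) = -25.30°, λ = atan2(y, x) = -49.30°.

-25.30°, -49.30°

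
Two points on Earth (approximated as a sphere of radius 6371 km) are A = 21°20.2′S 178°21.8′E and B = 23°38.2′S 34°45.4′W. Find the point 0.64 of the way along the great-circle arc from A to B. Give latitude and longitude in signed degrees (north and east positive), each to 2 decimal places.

Central angle δ = 2.1758 rad. Interpolating on the sphere with fraction f = 0.64:
P = [sin((1−f)δ)·A + sin(fδ)·B] / sin δ = 0.8579·A + 1.1966·B in Cartesian coordinates,
giving P = (0.1018, -0.6021, -0.7919), i.e. latitude -52.36°, longitude -80.40°.

-52.36°, -80.40°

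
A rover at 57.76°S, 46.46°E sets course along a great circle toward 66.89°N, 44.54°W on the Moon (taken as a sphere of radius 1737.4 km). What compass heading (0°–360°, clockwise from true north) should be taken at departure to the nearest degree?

Δλ = -91.000° = -1.5882 rad.
y = sin Δλ · cos φ₂ = (-0.9998)(0.3925) = -0.3924
x = cos φ₁ sin φ₂ − sin φ₁ cos φ₂ cos Δλ = (0.5335)(0.9198) − (-0.8458)(0.3925)(-0.0175) = 0.4849
θ = atan2(y, x) = -38.99°; adding 360° gives 321°.

321°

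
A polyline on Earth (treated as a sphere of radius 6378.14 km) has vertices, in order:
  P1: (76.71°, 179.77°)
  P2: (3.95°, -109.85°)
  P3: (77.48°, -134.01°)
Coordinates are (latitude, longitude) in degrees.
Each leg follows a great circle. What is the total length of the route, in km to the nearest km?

17408 km

Leg P1→P2: central angle 1.4262 rad, distance 9096.8 km.
Leg P2→P3: central angle 1.3030 rad, distance 8311.0 km.
Total: 9096.8 + 8311.0 ≈ 17408 km.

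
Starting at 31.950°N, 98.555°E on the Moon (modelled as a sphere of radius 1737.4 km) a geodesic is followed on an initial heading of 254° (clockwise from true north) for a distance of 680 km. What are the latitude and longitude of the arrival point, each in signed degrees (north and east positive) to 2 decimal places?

23.57°, 74.97°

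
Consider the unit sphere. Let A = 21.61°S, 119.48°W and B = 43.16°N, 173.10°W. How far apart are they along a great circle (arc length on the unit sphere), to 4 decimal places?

1.4199

Let φ₁ = -0.3772 rad, φ₂ = 0.7533 rad, and Δλ = -0.9358 rad.
Haversine: a = sin²(Δφ/2) + cos φ₁ cos φ₂ sin²(Δλ/2) = 0.2869 + (0.9297)(0.7294)(0.2034) = 0.42484.
Central angle c = 2·arcsin(√a) = 1.41990 rad.
On the unit sphere the arc length equals the central angle: 1.4199.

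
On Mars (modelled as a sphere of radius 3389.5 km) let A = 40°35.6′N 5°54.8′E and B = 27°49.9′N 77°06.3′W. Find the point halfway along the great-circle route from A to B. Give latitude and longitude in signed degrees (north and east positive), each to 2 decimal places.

42.17°, -39.45°

Central angle δ = 1.1751 rad. Interpolating on the sphere with fraction f = 0.5:
P = [sin((1−f)δ)·A + sin(fδ)·B] / sin δ = 0.6008·A + 0.6008·B in Cartesian coordinates,
giving P = (0.5723, -0.4709, 0.6714), i.e. latitude 42.17°, longitude -39.45°.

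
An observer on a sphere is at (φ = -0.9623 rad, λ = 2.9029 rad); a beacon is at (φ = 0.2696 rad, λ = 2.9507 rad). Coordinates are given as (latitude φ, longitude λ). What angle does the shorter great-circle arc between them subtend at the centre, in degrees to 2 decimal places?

With latitudes φ₁ = -55.136°, φ₂ = 15.447° and longitude difference Δλ = 2.739°:
Haversine: a = sin²(Δφ/2) + cos φ₁ cos φ₂ sin²(Δλ/2) = 0.3338 + (0.5716)(0.9639)(0.0006) = 0.33409.
Central angle c = 2·arcsin(√a) = 1.23257 rad.
So the angular separation is 70.62°.

70.62°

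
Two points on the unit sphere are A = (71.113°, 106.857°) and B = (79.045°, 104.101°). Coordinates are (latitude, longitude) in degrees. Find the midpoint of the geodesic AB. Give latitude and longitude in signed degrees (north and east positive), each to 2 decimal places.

The central angle between A and B is δ = 0.1390 rad.
With f = 0.5, the slerp weights are sin((1−f)δ)/sin δ = 0.5012 and sin(fδ)/sin δ = 0.5012.
Weighted sum of the unit vectors: (0.5012)·(-0.0939,0.3098,0.9462) + (0.5012)·(-0.0463,0.1843,0.9818) = (-0.0703, 0.2477, 0.9663).
Converting back: φ = atan2(z, √(x²+y²)) = 75.08°, λ = atan2(y, x) = 105.84°.

75.08°, 105.84°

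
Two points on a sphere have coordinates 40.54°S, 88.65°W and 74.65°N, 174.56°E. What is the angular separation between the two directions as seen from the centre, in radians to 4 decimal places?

2.2791 rad

Let φ₁ = -0.7076 rad, φ₂ = 1.3029 rad, and Δλ = -1.6893 rad.
Haversine: a = sin²(Δφ/2) + cos φ₁ cos φ₂ sin²(Δλ/2) = 0.7128 + (0.7600)(0.2647)(0.5591) = 0.82529.
Central angle c = 2·arcsin(√a) = 2.27914 rad.
So the angular separation is 2.2791 rad.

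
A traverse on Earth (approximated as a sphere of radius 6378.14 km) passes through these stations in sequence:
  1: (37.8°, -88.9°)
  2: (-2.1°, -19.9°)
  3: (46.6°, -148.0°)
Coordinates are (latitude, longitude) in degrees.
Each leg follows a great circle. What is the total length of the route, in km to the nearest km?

21336 km

Leg 1→2: central angle 1.3072 rad, distance 8337.8 km.
Leg 2→3: central angle 2.0379 rad, distance 12998.0 km.
Total: 8337.8 + 12998.0 ≈ 21336 km.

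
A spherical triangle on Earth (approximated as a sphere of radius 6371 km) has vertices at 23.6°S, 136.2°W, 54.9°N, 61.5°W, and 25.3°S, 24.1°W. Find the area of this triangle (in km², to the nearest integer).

Side lengths (central angles): a = 1.5074, b = 1.7119, c = 1.7604 rad; semiperimeter s = 2.4899.
By l'Huilier's theorem, tan(E/4) = √[tan(s/2) tan((s−a)/2) tan((s−b)/2) tan((s−c)/2)], giving spherical excess E = 1.8473 rad.
Area = E·R² = 1.8473 × (6371)² ≈ 74982966 km².

74982966 km²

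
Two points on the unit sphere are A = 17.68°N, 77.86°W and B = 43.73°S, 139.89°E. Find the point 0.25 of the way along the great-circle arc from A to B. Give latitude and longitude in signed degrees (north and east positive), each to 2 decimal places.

-8.72°, -100.72°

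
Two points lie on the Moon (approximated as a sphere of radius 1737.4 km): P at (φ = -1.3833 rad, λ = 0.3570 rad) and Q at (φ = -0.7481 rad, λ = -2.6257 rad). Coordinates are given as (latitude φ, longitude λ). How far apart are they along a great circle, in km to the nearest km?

1752 km

With latitudes φ₁ = -79.257°, φ₂ = -42.863° and longitude difference Δλ = -170.896°:
cos c = sin φ₁ sin φ₂ + cos φ₁ cos φ₂ cos Δλ = (-0.9825)(-0.6802) + (0.1864)(0.7330)(-0.9874) = 0.53342,
so c = arccos(0.53342) = 1.00816 rad.
Distance = R·c = 1737.4 × 1.0082 ≈ 1752 km.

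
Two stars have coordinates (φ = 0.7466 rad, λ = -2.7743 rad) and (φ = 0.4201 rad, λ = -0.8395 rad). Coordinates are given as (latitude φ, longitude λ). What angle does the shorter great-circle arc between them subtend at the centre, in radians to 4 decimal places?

Let φ₁ = 0.7466 rad, φ₂ = 0.4201 rad, and Δλ = 1.9348 rad.
Haversine: a = sin²(Δφ/2) + cos φ₁ cos φ₂ sin²(Δλ/2) = 0.0264 + (0.7340)(0.9130)(0.6780) = 0.48080.
Central angle c = 2·arcsin(√a) = 1.53239 rad.
So the angular separation is 1.5324 rad.

1.5324 rad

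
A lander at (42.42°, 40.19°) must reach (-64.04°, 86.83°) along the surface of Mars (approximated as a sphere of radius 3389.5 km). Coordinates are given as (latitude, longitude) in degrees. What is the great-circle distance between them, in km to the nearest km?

6662 km

With latitudes φ₁ = 42.420°, φ₂ = -64.040° and longitude difference Δλ = 46.640°:
Haversine: a = sin²(Δφ/2) + cos φ₁ cos φ₂ sin²(Δλ/2) = 0.6417 + (0.7382)(0.4377)(0.1567) = 0.69231.
Central angle c = 2·arcsin(√a) = 1.96560 rad.
Distance = R·c = 3389.5 × 1.9656 ≈ 6662 km.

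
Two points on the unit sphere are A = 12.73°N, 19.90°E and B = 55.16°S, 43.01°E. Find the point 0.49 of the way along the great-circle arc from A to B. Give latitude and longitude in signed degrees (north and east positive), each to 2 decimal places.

-20.90°, 28.21°

Central angle δ = 1.2327 rad. Interpolating on the sphere with fraction f = 0.49:
P = [sin((1−f)δ)·A + sin(fδ)·B] / sin δ = 0.6234·A + 0.6020·B in Cartesian coordinates,
giving P = (0.8232, 0.4416, -0.3568), i.e. latitude -20.90°, longitude 28.21°.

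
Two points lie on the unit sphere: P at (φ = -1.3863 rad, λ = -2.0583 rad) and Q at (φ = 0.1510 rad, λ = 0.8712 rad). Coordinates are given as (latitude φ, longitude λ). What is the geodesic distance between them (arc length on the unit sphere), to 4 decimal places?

1.9020

In radians: φ₁ = -1.3863, φ₂ = 0.1510, Δλ = 167.848° = 2.9295 rad.
Haversine: a = sin²(Δφ/2) + cos φ₁ cos φ₂ sin²(Δλ/2) = 0.4833 + (0.1835)(0.9886)(0.9888) = 0.66259.
Central angle c = 2·arcsin(√a) = 1.90199 rad.
On the unit sphere the arc length equals the central angle: 1.9020.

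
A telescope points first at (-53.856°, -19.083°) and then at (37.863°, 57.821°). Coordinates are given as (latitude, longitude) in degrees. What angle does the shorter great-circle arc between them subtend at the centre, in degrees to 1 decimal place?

113.0°

Let φ₁ = -0.9400 rad, φ₂ = 0.6608 rad, and Δλ = 1.3422 rad.
Haversine: a = sin²(Δφ/2) + cos φ₁ cos φ₂ sin²(Δλ/2) = 0.5150 + (0.5898)(0.7895)(0.3867) = 0.69507.
Central angle c = 2·arcsin(√a) = 1.97158 rad.
So the angular separation is 113.0°.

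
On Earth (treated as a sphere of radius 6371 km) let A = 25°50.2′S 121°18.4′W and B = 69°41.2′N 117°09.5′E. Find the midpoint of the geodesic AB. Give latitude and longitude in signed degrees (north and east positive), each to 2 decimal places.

Central angle δ = 2.1799 rad. Interpolating on the sphere with fraction f = 0.5:
P = [sin((1−f)δ)·A + sin(fδ)·B] / sin δ = 1.0810·A + 1.0810·B in Cartesian coordinates,
giving P = (-0.6769, -0.4974, 0.5427), i.e. latitude 32.87°, longitude -143.69°.

32.87°, -143.69°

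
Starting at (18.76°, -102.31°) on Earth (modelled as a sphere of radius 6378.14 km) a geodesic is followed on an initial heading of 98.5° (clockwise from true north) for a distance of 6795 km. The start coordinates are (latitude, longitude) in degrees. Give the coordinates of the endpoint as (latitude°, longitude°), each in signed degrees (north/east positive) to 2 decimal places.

1.91°, -42.33°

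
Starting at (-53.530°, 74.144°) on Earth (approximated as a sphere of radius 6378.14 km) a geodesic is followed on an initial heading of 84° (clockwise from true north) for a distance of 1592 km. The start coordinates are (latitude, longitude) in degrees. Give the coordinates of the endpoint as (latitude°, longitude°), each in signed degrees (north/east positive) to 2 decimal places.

Angular distance δ = d/R = 1592/6378.14 = 0.24960 rad; initial bearing θ = 1.4661 rad.
sin φ₂ = sin φ₁ cos δ + cos φ₁ sin δ cos θ = (-0.8042)(0.9690) + (0.5944)(0.2470)(0.1045) = -0.7639, so φ₂ = -49.81°.
Δλ = atan2(sin θ sin δ cos φ₁, cos δ − sin φ₁ sin φ₂) = atan2(0.1460, 0.3547) = 22.376°.
λ₂ = 74.144° + 22.376° = 96.52°.

-49.81°, 96.52°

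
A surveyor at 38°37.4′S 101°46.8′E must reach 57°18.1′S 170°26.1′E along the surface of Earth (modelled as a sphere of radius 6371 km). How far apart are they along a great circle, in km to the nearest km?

Let φ₁ = -0.6741 rad, φ₂ = -1.0001 rad, and Δλ = 1.1983 rad.
Haversine: a = sin²(Δφ/2) + cos φ₁ cos φ₂ sin²(Δλ/2) = 0.0263 + (0.7813)(0.5402)(0.3180) = 0.16055.
Central angle c = 2·arcsin(√a) = 0.82453 rad.
Distance = R·c = 6371 × 0.8245 ≈ 5253 km.

5253 km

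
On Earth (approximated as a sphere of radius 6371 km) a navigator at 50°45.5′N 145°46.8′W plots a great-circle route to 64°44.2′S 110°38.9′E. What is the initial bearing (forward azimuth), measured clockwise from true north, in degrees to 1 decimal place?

220.0°

With φ₁ = 0.8859, φ₂ = -1.1299, Δλ = -1.8077 rad, the forward-azimuth formula gives
θ = atan2( sin Δλ cos φ₂ , cos φ₁ sin φ₂ − sin φ₁ cos φ₂ cos Δλ ) = atan2(-0.4149, -0.4945) = -140.01°.
Adding 360° brings this into [0°, 360°): 220.0°.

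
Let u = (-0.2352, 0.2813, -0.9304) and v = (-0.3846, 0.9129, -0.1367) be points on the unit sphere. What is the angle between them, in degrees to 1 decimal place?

61.7°

u·v = 0.4744; |u| = 1.0000, |v| = 1.0000.
cos θ = (u·v)/(|u||v|) = 0.4744, so θ = 61.7°.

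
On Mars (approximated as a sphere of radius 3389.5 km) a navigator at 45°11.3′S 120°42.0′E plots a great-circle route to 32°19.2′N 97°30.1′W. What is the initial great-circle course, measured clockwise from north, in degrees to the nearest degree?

Δλ = 141.798° = 2.4748 rad.
y = sin Δλ · cos φ₂ = (0.6184)(0.8451) = 0.5226
x = cos φ₁ sin φ₂ − sin φ₁ cos φ₂ cos Δλ = (0.7048)(0.5346) − (-0.7094)(0.8451)(-0.7858) = -0.0943
θ = atan2(y, x) = 100.23°, so the bearing is 100°.

100°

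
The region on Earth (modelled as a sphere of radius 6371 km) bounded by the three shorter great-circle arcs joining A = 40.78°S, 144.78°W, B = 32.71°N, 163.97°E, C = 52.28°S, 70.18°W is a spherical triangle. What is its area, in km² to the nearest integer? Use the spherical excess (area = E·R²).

10201142 km²

Side lengths (central angles): a = 2.3876, b = 0.8767, c = 1.5249 rad; semiperimeter s = 2.3946.
By l'Huilier's theorem, tan(E/4) = √[tan(s/2) tan((s−a)/2) tan((s−b)/2) tan((s−c)/2)], giving spherical excess E = 0.2513 rad.
Area = E·R² = 0.2513 × (6371)² ≈ 10201142 km².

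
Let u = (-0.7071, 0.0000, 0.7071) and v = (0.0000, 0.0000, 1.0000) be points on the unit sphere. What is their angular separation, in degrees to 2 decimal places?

u·v = 0.7071; |u| = 1.0000, |v| = 1.0000.
cos θ = (u·v)/(|u||v|) = 0.7071, so θ = 45.00°.

45.00°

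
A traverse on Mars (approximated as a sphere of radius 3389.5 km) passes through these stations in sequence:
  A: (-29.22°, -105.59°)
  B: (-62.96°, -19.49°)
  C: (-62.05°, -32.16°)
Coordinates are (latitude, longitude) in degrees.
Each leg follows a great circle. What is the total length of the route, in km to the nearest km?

4047 km

Leg A→B: central angle 1.0908 rad, distance 3697.2 km.
Leg B→C: central angle 0.1031 rad, distance 349.6 km.
Total: 3697.2 + 349.6 ≈ 4047 km.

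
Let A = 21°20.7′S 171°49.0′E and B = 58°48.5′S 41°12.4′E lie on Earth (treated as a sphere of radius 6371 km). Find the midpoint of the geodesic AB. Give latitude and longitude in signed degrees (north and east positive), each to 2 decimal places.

Central angle δ = 1.5734 rad. Interpolating on the sphere with fraction f = 0.5:
P = [sin((1−f)δ)·A + sin(fδ)·B] / sin δ = 0.7080·A + 0.7080·B in Cartesian coordinates,
giving P = (-0.3769, 0.3354, -0.8634), i.e. latitude -59.70°, longitude 138.33°.

-59.70°, 138.33°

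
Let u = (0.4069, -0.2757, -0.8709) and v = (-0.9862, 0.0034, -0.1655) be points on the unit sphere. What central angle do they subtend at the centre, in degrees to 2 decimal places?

u·v = -0.2581; |u| = 1.0000, |v| = 1.0000.
cos θ = (u·v)/(|u||v|) = -0.2581, so θ = 104.96°.

104.96°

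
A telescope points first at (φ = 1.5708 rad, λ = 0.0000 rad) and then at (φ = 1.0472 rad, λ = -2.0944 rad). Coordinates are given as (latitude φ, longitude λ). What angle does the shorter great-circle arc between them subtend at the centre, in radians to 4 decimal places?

With latitudes φ₁ = 90.000°, φ₂ = 60.000° and longitude difference Δλ = -120.000°:
Haversine: a = sin²(Δφ/2) + cos φ₁ cos φ₂ sin²(Δλ/2) = 0.0670 + (-0.0000)(0.5000)(0.7500) = 0.06699.
Central angle c = 2·arcsin(√a) = 0.52359 rad.
So the angular separation is 0.5236 rad.

0.5236 rad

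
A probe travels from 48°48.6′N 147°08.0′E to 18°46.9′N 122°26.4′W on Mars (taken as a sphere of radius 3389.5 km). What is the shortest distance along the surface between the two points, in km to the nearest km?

Let φ₁ = 0.8519 rad, φ₂ = 0.3278 rad, and Δλ = 1.5782 rad.
cos c = sin φ₁ sin φ₂ + cos φ₁ cos φ₂ cos Δλ = (0.7525)(0.3220) + (0.6586)(0.9468)(-0.0074) = 0.23764,
so c = arccos(0.23764) = 1.33086 rad.
Distance = R·c = 3389.5 × 1.3309 ≈ 4511 km.

4511 km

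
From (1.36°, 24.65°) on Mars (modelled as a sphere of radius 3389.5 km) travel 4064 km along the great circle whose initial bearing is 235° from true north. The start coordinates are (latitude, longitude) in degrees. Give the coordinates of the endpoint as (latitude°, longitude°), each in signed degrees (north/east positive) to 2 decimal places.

-31.71°, -39.13°

Angular distance δ = d/R = 4064/3389.5 = 1.19900 rad; initial bearing θ = 4.1015 rad.
sin φ₂ = sin φ₁ cos δ + cos φ₁ sin δ cos θ = (0.0237)(0.3633) + (0.9997)(0.9317)(-0.5736) = -0.5256, so φ₂ = -31.71°.
Δλ = atan2(sin θ sin δ cos φ₁, cos δ − sin φ₁ sin φ₂) = atan2(-0.7630, 0.3758) = -63.779°.
λ₂ = 24.650° − 63.779° = -39.13°.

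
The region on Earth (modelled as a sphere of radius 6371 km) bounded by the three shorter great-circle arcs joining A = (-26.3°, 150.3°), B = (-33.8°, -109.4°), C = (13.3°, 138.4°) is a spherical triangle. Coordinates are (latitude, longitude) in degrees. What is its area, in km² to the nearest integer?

Side lengths (central angles): a = 2.0192, b = 0.7201, c = 1.4573 rad; semiperimeter s = 2.0983.
By l'Huilier's theorem, tan(E/4) = √[tan(s/2) tan((s−a)/2) tan((s−b)/2) tan((s−c)/2)], giving spherical excess E = 0.5453 rad.
Area = E·R² = 0.5453 × (6371)² ≈ 22134586 km².

22134586 km²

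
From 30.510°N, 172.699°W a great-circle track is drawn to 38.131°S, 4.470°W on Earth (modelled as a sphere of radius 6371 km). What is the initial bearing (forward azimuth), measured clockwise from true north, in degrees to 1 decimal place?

With φ₁ = 0.5325, φ₂ = -0.6655, Δλ = 2.9361 rad, the forward-azimuth formula gives
θ = atan2( sin Δλ cos φ₂ , cos φ₁ sin φ₂ − sin φ₁ cos φ₂ cos Δλ ) = atan2(0.1605, -0.1410) = 131.31°.
So the initial bearing is 131.3°.

131.3°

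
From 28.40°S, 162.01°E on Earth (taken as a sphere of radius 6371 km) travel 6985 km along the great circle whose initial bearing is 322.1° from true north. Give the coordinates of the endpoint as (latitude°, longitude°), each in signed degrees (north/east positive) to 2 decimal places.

23.59°, 125.41°

Angular distance δ = d/R = 6985/6371 = 1.09637 rad; initial bearing θ = 5.6217 rad.
sin φ₂ = sin φ₁ cos δ + cos φ₁ sin δ cos θ = (-0.4756)(0.4568) + (0.8796)(0.8896)(0.7891) = 0.4002, so φ₂ = 23.59°.
Δλ = atan2(sin θ sin δ cos φ₁, cos δ − sin φ₁ sin φ₂) = atan2(-0.4807, 0.6472) = -36.603°.
λ₂ = 162.010° − 36.603° = 125.41°.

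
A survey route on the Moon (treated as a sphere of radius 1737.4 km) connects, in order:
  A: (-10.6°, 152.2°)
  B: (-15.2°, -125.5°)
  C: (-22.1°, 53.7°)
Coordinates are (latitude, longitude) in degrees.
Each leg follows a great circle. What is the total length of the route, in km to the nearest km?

6750 km

Leg A→B: central angle 1.3946 rad, distance 2422.9 km.
Leg B→C: central angle 2.4904 rad, distance 4326.9 km.
Total: 2422.9 + 4326.9 ≈ 6750 km.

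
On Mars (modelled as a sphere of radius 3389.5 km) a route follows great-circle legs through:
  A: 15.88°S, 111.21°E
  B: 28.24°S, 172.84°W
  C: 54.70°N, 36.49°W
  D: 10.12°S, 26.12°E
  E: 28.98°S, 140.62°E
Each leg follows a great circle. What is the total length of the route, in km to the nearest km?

Leg A→B: central angle 1.2290 rad, distance 4165.7 km.
Leg B→C: central angle 2.4257 rad, distance 8222.0 km.
Leg C→D: central angle 1.4522 rad, distance 4922.3 km.
Leg D→E: central angle 1.8463 rad, distance 6257.9 km.
Total: 4165.7 + 8222.0 + 4922.3 + 6257.9 ≈ 23568 km.

23568 km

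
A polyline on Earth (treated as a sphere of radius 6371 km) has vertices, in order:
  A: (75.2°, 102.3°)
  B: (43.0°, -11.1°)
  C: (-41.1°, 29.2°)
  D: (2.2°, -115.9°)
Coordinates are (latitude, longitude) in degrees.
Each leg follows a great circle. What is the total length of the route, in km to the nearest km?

30667 km

Leg A→B: central angle 0.9457 rad, distance 6025.0 km.
Leg B→C: central angle 1.5988 rad, distance 10186.0 km.
Leg C→D: central angle 2.2690 rad, distance 14455.6 km.
Total: 6025.0 + 10186.0 + 14455.6 ≈ 30667 km.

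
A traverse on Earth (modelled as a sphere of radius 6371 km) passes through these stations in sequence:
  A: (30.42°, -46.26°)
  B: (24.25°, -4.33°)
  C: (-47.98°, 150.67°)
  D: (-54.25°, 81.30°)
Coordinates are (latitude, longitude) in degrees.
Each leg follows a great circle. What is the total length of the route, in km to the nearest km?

Leg A→B: central angle 0.6552 rad, distance 4174.6 km.
Leg B→C: central angle 2.6027 rad, distance 16581.7 km.
Leg C→D: central angle 0.7367 rad, distance 4693.2 km.
Total: 4174.6 + 16581.7 + 4693.2 ≈ 25449 km.

25449 km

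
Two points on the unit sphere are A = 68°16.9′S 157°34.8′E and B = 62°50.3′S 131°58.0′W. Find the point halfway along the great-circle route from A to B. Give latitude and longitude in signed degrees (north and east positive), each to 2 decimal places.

-69.58°, -162.97°

The central angle between A and B is δ = 0.4884 rad.
With f = 0.5, the slerp weights are sin((1−f)δ)/sin δ = 0.5153 and sin(fδ)/sin δ = 0.5153.
Weighted sum of the unit vectors: (0.5153)·(-0.3421,0.1411,-0.9290) + (0.5153)·(-0.3053,-0.3394,-0.8897) = (-0.3336, -0.1022, -0.9372).
Converting back: φ = atan2(z, √(x²+y²)) = -69.58°, λ = atan2(y, x) = -162.97°.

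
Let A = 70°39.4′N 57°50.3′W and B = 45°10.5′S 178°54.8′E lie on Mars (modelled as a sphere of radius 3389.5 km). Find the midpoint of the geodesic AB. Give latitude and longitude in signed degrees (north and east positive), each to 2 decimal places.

21.59°, -153.19°

The central angle between A and B is δ = 2.4935 rad.
With f = 0.5, the slerp weights are sin((1−f)δ)/sin δ = 1.5704 and sin(fδ)/sin δ = 1.5704.
Weighted sum of the unit vectors: (1.5704)·(0.1763,-0.2804,0.9436) + (1.5704)·(-0.7048,0.0134,-0.7093) = (-0.8299, -0.4193, 0.3679).
Converting back: φ = atan2(z, √(x²+y²)) = 21.59°, λ = atan2(y, x) = -153.19°.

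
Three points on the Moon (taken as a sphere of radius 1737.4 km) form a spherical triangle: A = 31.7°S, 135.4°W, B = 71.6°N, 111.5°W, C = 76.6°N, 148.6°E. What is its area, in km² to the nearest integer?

1605646 km²

Side lengths (central angles): a = 0.4264, b = 2.0527, c = 1.8267 rad; semiperimeter s = 2.1529.
By l'Huilier's theorem, tan(E/4) = √[tan(s/2) tan((s−a)/2) tan((s−b)/2) tan((s−c)/2)], giving spherical excess E = 0.5319 rad.
Area = E·R² = 0.5319 × (1737.4)² ≈ 1605646 km².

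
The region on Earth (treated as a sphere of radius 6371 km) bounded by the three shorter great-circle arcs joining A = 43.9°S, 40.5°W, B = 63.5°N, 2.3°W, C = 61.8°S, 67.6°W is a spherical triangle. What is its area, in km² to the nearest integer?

Side lengths (central angles): a = 2.3470, b = 0.4172, c = 1.9475 rad; semiperimeter s = 2.3559.
By l'Huilier's theorem, tan(E/4) = √[tan(s/2) tan((s−a)/2) tan((s−b)/2) tan((s−c)/2)], giving spherical excess E = 0.2270 rad.
Area = E·R² = 0.2270 × (6371)² ≈ 9215296 km².

9215296 km²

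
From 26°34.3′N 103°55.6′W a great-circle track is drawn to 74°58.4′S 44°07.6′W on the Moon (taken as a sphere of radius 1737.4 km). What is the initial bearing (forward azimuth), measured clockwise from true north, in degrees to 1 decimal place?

166.3°

Δλ = 59.800° = 1.0437 rad.
y = sin Δλ · cos φ₂ = (0.8643)(0.2593) = 0.2241
x = cos φ₁ sin φ₂ − sin φ₁ cos φ₂ cos Δλ = (0.8944)(-0.9658) − (0.4473)(0.2593)(0.5030) = -0.9221
θ = atan2(y, x) = 166.34°, so the bearing is 166.3°.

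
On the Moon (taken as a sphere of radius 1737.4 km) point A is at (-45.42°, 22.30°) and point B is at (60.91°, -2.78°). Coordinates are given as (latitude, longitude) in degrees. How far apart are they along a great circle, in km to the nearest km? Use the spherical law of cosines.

3283 km

In radians: φ₁ = -0.7927, φ₂ = 1.0631, Δλ = -25.080° = -0.4377 rad.
cos c = sin φ₁ sin φ₂ + cos φ₁ cos φ₂ cos Δλ = (-0.7123)(0.8739) + (0.7019)(0.4862)(0.9057) = -0.31334,
so c = arccos(-0.31334) = 1.88951 rad.
Distance = R·c = 1737.4 × 1.8895 ≈ 3283 km.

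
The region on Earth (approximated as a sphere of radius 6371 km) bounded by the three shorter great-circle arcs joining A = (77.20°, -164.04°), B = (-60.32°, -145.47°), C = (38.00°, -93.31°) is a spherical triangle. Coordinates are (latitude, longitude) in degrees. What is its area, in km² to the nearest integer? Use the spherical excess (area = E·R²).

Side lengths (central angles): a = 1.8708, b = 0.8527, c = 2.4087 rad; semiperimeter s = 2.5661.
By l'Huilier's theorem, tan(E/4) = √[tan(s/2) tan((s−a)/2) tan((s−b)/2) tan((s−c)/2)], giving spherical excess E = 1.2886 rad.
Area = E·R² = 1.2886 × (6371)² ≈ 52302043 km².

52302043 km²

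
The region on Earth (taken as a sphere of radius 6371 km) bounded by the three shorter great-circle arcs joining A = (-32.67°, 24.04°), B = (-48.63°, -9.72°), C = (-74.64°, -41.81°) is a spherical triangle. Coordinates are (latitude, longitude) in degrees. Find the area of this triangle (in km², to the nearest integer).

4733762 km²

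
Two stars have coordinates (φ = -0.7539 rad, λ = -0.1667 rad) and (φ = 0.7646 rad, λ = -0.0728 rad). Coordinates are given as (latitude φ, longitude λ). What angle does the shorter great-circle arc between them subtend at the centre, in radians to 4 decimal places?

In radians: φ₁ = -0.7539, φ₂ = 0.7646, Δλ = 5.380° = 0.0939 rad.
Haversine: a = sin²(Δφ/2) + cos φ₁ cos φ₂ sin²(Δλ/2) = 0.4739 + (0.7290)(0.7217)(0.0022) = 0.47502.
Central angle c = 2·arcsin(√a) = 1.52082 rad.
So the angular separation is 1.5208 rad.

1.5208 rad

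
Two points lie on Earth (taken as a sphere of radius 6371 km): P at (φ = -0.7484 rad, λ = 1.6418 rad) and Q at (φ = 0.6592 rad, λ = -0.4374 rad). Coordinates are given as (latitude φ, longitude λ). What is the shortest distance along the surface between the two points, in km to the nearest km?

In radians: φ₁ = -0.7484, φ₂ = 0.6592, Δλ = -119.129° = -2.0792 rad.
Haversine: a = sin²(Δφ/2) + cos φ₁ cos φ₂ sin²(Δλ/2) = 0.4188 + (0.7328)(0.7905)(0.7434) = 0.84937.
Central angle c = 2·arcsin(√a) = 2.34444 rad.
Distance = R·c = 6371 × 2.3444 ≈ 14936 km.

14936 km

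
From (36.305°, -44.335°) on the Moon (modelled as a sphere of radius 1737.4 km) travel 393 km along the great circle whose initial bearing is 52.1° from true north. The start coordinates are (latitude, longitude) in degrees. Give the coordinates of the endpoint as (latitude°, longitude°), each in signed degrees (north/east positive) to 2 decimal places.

43.47°, -30.22°

Angular distance δ = d/R = 393/1737.4 = 0.22620 rad; initial bearing θ = 0.9093 rad.
sin φ₂ = sin φ₁ cos δ + cos φ₁ sin δ cos θ = (0.5921)(0.9745) + (0.8059)(0.2243)(0.6143) = 0.6880, so φ₂ = 43.47°.
Δλ = atan2(sin θ sin δ cos φ₁, cos δ − sin φ₁ sin φ₂) = atan2(0.1426, 0.5672) = 14.115°.
λ₂ = -44.335° + 14.115° = -30.22°.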